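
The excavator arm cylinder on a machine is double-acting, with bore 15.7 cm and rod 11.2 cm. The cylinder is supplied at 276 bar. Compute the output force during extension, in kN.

Cap-side area A_cap = π/4 × (15.7 cm)² = 193.6 cm^2
F = P × A_cap = 276 bar × A_cap

F ≈ 534 kN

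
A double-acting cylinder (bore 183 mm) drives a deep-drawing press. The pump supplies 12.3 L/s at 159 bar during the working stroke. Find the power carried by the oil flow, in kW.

Hydraulic power = P × Q

W ≈ 196 kW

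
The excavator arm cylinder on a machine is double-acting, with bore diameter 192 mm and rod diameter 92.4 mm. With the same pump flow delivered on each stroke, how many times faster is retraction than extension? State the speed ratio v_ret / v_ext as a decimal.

v_ret/v_ext ≈ 1.30

Cap-side area A_cap = π/4 × (192 mm)² = 28950 mm^2
Rod-side annular area A_ann = π/4 × (192² − 92.4²) = 22250 mm^2
For equal Q, v ∝ 1/A, so v_ret/v_ext = A_cap/A_ann.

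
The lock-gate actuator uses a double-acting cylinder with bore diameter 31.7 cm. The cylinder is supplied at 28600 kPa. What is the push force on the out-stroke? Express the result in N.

F ≈ 2.26e6 N

Cap-side area A_cap = π/4 × (31.7 cm)² = 789.2 cm^2
F = P × A_cap = 28600 kPa × A_cap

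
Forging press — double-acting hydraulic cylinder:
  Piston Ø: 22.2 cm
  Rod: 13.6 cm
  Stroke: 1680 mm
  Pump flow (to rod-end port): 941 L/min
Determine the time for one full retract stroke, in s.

t ≈ 2.59 s

Rod-side annular area A_ann = π/4 × (22.2² − 13.6²) = 241.8 cm^2
Swept volume V = A × L; t = V / Q = A·L / Q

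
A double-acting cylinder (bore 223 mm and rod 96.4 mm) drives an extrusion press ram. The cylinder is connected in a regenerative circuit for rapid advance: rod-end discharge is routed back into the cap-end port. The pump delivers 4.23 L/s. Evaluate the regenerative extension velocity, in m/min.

v ≈ 34.8 m/min

In regeneration the rod-end outflow joins the pump flow into the cap end, so the net volume the pump must supply per unit advance equals the rod cross-section area.
Rod cross-section A_rod = π/4 × (96.4 mm)² = 7299 mm^2
v = Q_pump / A_rod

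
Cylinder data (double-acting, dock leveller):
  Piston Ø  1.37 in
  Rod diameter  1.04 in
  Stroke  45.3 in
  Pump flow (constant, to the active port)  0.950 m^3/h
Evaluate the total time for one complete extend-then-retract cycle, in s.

t ≈ 5.90 s

Cap-side area A_cap = π/4 × (1.37 in)² = 1.474 in^2
Rod-side annular area A_ann = π/4 × (1.37² − 1.04²) = 0.6246 in^2
t_ext = A_cap·L/Q = 4.147 s
t_ret = A_ann·L/Q = 1.757 s
t_cycle = t_ext + t_ret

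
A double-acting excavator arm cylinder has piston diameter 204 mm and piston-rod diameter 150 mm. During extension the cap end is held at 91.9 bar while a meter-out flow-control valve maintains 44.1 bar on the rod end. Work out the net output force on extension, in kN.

F ≈ 234 kN

Cap-side area A_cap = π/4 × (204 mm)² = 32690 mm^2
Rod-side annular area A_ann = π/4 × (204² − 150²) = 15010 mm^2
Net thrust = P_cap·A_cap − P_rod·A_ann = 300.4 kN − 66.21 kN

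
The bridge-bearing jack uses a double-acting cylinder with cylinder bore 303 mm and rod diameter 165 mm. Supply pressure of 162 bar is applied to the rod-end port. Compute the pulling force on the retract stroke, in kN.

Rod-side annular area A_ann = π/4 × (303² − 165²) = 50720 mm^2
On retraction the pressure acts on the annular area (bore minus rod).
F = P × A_ann

F ≈ 822 kN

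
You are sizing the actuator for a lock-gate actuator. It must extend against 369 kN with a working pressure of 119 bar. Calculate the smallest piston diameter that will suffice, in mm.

Extension force acts on the full piston face: F = P × (π/4)D².
D = √(4F / (πP)) = √(4 × 369 kN / (π × 119 bar))

D ≈ 199 mm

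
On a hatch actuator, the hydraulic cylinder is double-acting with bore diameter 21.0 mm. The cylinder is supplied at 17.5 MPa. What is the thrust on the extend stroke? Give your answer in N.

F ≈ 6060 N

Cap-side area A_cap = π/4 × (21.0 mm)² = 346.4 mm^2
F = P × A_cap = 17.5 MPa × A_cap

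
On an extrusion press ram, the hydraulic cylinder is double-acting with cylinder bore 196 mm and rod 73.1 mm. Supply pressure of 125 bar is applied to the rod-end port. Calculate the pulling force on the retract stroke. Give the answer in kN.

Rod-side annular area A_ann = π/4 × (196² − 73.1²) = 25970 mm^2
On retraction the pressure acts on the annular area (bore minus rod).
F = P × A_ann

F ≈ 325 kN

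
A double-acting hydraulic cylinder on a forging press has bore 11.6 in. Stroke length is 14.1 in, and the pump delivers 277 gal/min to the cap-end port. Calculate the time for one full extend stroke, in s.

t ≈ 1.40 s

Cap-side area A_cap = π/4 × (11.6 in)² = 105.7 in^2
Swept volume V = A × L; t = V / Q = A·L / Q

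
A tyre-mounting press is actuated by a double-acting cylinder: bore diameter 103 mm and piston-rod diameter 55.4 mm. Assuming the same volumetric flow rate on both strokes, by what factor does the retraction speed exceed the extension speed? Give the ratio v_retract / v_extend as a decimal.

v_ret/v_ext ≈ 1.41

Cap-side area A_cap = π/4 × (103 mm)² = 8332 mm^2
Rod-side annular area A_ann = π/4 × (103² − 55.4²) = 5922 mm^2
For equal Q, v ∝ 1/A, so v_ret/v_ext = A_cap/A_ann.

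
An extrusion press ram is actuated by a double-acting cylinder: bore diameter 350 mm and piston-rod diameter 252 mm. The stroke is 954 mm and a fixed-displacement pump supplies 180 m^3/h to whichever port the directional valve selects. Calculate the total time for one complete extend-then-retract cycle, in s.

Cap-side area A_cap = π/4 × (350 mm)² = 96210 mm^2
Rod-side annular area A_ann = π/4 × (350² − 252²) = 46340 mm^2
t_ext = A_cap·L/Q = 1.836 s
t_ret = A_ann·L/Q = 0.8841 s
t_cycle = t_ext + t_ret

t ≈ 2.72 s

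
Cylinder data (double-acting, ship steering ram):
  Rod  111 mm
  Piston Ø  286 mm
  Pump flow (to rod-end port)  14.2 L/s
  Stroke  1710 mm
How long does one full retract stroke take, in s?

t ≈ 6.57 s

Rod-side annular area A_ann = π/4 × (286² − 111²) = 54570 mm^2
Swept volume V = A × L; t = V / Q = A·L / Q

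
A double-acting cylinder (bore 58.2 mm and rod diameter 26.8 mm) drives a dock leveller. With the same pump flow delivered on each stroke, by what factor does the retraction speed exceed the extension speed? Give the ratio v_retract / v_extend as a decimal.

Cap-side area A_cap = π/4 × (58.2 mm)² = 2660 mm^2
Rod-side annular area A_ann = π/4 × (58.2² − 26.8²) = 2096 mm^2
For equal Q, v ∝ 1/A, so v_ret/v_ext = A_cap/A_ann.

v_ret/v_ext ≈ 1.27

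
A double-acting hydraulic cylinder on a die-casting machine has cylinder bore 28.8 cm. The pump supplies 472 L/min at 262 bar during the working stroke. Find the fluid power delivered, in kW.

W ≈ 206 kW

Hydraulic power = P × Q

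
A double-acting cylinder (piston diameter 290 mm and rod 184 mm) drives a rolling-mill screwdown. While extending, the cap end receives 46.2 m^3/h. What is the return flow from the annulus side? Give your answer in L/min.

Cap-side area A_cap = π/4 × (290 mm)² = 66050 mm^2
Rod-side annular area A_ann = π/4 × (290² − 184²) = 39460 mm^2
Piston speed v = Q_in/A_cap; rod-end outflow Q_out = v × A_ann = Q_in × A_ann/A_cap.

Q_out ≈ 460 L/min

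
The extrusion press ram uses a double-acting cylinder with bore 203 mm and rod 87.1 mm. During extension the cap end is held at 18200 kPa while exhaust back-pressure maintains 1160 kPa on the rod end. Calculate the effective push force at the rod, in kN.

F ≈ 558 kN

Cap-side area A_cap = π/4 × (203 mm)² = 32370 mm^2
Rod-side annular area A_ann = π/4 × (203² − 87.1²) = 26410 mm^2
Net thrust = P_cap·A_cap − P_rod·A_ann = 589.1 kN − 30.63 kN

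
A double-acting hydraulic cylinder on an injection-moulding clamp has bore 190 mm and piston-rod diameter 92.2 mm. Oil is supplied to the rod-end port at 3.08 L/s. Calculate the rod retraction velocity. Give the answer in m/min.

v ≈ 8.53 m/min

Rod-side annular area A_ann = π/4 × (190² − 92.2²) = 21680 mm^2
Flow into the rod-end port fills the annular volume.
v = Q / A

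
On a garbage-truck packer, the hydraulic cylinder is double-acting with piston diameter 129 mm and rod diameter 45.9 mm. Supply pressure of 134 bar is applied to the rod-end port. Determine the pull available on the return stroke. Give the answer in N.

Rod-side annular area A_ann = π/4 × (129² − 45.9²) = 11420 mm^2
On retraction the pressure acts on the annular area (bore minus rod).
F = P × A_ann

F ≈ 1.53e5 N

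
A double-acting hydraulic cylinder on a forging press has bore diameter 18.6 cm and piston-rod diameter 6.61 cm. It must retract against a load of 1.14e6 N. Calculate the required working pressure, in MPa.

P ≈ 48.0 MPa

Rod-side annular area A_ann = π/4 × (18.6² − 6.61²) = 237.4 cm^2
Retraction: pressure acts on the annular area.
P = F / A = 1.14e6 N / A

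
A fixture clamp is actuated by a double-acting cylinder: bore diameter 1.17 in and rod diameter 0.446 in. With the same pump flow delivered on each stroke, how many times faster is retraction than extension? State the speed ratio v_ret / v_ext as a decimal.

v_ret/v_ext ≈ 1.17

Cap-side area A_cap = π/4 × (1.17 in)² = 1.075 in^2
Rod-side annular area A_ann = π/4 × (1.17² − 0.446²) = 0.9189 in^2
For equal Q, v ∝ 1/A, so v_ret/v_ext = A_cap/A_ann.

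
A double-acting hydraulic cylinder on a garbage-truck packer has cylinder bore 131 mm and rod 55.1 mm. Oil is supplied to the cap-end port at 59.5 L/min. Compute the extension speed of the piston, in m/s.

Cap-side area A_cap = π/4 × (131 mm)² = 13480 mm^2
v = Q / A

v ≈ 0.0736 m/s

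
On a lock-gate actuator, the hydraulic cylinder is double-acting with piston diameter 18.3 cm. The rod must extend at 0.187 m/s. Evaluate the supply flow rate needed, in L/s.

Cap-side area A_cap = π/4 × (18.3 cm)² = 263.0 cm^2
Q = A × v

Q ≈ 4.92 L/s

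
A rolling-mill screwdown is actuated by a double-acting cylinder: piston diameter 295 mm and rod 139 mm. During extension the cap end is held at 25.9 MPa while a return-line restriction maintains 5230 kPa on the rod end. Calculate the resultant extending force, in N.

F ≈ 1.49e6 N

Cap-side area A_cap = π/4 × (295 mm)² = 68350 mm^2
Rod-side annular area A_ann = π/4 × (295² − 139²) = 53170 mm^2
Net thrust = P_cap·A_cap − P_rod·A_ann = 1.770e6 N − 2.781e5 N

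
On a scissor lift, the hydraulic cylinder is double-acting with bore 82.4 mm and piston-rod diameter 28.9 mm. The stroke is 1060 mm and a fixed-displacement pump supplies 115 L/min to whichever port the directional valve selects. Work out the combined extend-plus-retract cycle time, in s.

t ≈ 5.54 s

Cap-side area A_cap = π/4 × (82.4 mm)² = 5333 mm^2
Rod-side annular area A_ann = π/4 × (82.4² − 28.9²) = 4677 mm^2
t_ext = A_cap·L/Q = 2.949 s
t_ret = A_ann·L/Q = 2.586 s
t_cycle = t_ext + t_ret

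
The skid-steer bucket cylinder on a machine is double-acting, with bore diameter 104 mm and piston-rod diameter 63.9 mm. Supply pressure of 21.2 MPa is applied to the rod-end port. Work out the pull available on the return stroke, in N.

F ≈ 1.12e5 N

Rod-side annular area A_ann = π/4 × (104² − 63.9²) = 5288 mm^2
On retraction the pressure acts on the annular area (bore minus rod).
F = P × A_ann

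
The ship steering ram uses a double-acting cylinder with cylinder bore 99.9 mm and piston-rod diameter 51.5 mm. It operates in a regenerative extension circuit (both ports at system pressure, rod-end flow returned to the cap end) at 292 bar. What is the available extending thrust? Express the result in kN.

With equal pressure on both faces, forces on the annular region cancel; the net push is pressure × rod cross-section.
Rod cross-section A_rod = π/4 × (51.5 mm)² = 2083 mm^2
F = P × A_rod

F ≈ 60.8 kN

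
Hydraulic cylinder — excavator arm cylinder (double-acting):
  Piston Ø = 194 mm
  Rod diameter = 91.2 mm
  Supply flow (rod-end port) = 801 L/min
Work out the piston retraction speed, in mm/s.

Rod-side annular area A_ann = π/4 × (194² − 91.2²) = 23030 mm^2
Flow into the rod-end port fills the annular volume.
v = Q / A

v ≈ 580 mm/s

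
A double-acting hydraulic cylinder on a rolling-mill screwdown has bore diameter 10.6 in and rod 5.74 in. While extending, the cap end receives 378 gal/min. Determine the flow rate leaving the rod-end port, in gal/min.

Q_out ≈ 267 gal/min

Cap-side area A_cap = π/4 × (10.6 in)² = 88.25 in^2
Rod-side annular area A_ann = π/4 × (10.6² − 5.74²) = 62.37 in^2
Piston speed v = Q_in/A_cap; rod-end outflow Q_out = v × A_ann = Q_in × A_ann/A_cap.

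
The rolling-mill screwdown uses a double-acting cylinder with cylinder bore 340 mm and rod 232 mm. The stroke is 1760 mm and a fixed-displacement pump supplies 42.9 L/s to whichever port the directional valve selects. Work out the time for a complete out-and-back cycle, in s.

Cap-side area A_cap = π/4 × (340 mm)² = 90790 mm^2
Rod-side annular area A_ann = π/4 × (340² − 232²) = 48520 mm^2
t_ext = A_cap·L/Q = 3.725 s
t_ret = A_ann·L/Q = 1.991 s
t_cycle = t_ext + t_ret

t ≈ 5.72 s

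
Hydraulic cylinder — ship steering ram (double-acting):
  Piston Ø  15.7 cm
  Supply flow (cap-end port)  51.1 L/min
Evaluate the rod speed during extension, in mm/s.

v ≈ 44.0 mm/s

Cap-side area A_cap = π/4 × (15.7 cm)² = 193.6 cm^2
v = Q / A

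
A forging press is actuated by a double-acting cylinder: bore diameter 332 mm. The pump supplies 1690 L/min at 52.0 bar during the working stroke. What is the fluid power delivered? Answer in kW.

Hydraulic power = P × Q

W ≈ 146 kW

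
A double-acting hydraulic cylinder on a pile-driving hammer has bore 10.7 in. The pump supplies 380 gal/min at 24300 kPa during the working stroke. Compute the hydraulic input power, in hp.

Hydraulic power = P × Q

W ≈ 781 hp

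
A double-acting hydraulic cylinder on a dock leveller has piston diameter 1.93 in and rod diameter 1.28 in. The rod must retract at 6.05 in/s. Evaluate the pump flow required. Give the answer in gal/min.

Q ≈ 2.58 gal/min

Rod-side annular area A_ann = π/4 × (1.93² − 1.28²) = 1.639 in^2
Q = A × v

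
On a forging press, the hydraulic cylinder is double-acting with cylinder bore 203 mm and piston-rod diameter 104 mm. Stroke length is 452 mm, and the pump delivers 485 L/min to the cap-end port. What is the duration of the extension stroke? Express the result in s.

t ≈ 1.81 s

Cap-side area A_cap = π/4 × (203 mm)² = 32370 mm^2
Swept volume V = A × L; t = V / Q = A·L / Q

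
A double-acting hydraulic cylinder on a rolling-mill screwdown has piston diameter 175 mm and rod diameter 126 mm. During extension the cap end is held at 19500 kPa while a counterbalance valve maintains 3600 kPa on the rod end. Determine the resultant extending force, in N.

F ≈ 4.27e5 N

Cap-side area A_cap = π/4 × (175 mm)² = 24050 mm^2
Rod-side annular area A_ann = π/4 × (175² − 126²) = 11580 mm^2
Net thrust = P_cap·A_cap − P_rod·A_ann = 4.690e5 N − 41700 N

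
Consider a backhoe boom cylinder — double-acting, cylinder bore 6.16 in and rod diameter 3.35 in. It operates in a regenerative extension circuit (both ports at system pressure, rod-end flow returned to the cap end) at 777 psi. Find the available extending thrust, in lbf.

With equal pressure on both faces, forces on the annular region cancel; the net push is pressure × rod cross-section.
Rod cross-section A_rod = π/4 × (3.35 in)² = 8.814 in^2
F = P × A_rod

F ≈ 6850 lbf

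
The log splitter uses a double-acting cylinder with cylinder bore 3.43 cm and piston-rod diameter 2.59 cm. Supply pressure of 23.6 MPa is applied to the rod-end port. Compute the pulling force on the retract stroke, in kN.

Rod-side annular area A_ann = π/4 × (3.43² − 2.59²) = 3.972 cm^2
On retraction the pressure acts on the annular area (bore minus rod).
F = P × A_ann

F ≈ 9.37 kN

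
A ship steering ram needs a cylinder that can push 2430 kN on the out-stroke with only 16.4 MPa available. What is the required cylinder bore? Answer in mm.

D ≈ 434 mm

Extension force acts on the full piston face: F = P × (π/4)D².
D = √(4F / (πP)) = √(4 × 2430 kN / (π × 16.4 MPa))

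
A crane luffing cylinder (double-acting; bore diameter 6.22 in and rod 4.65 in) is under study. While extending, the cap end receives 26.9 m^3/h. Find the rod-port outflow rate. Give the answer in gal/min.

Q_out ≈ 52.2 gal/min

Cap-side area A_cap = π/4 × (6.22 in)² = 30.39 in^2
Rod-side annular area A_ann = π/4 × (6.22² − 4.65²) = 13.40 in^2
Piston speed v = Q_in/A_cap; rod-end outflow Q_out = v × A_ann = Q_in × A_ann/A_cap.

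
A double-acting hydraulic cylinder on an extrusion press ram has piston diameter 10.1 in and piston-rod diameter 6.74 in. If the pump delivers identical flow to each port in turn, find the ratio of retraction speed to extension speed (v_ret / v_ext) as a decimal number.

v_ret/v_ext ≈ 1.80

Cap-side area A_cap = π/4 × (10.1 in)² = 80.12 in^2
Rod-side annular area A_ann = π/4 × (10.1² − 6.74²) = 44.44 in^2
For equal Q, v ∝ 1/A, so v_ret/v_ext = A_cap/A_ann.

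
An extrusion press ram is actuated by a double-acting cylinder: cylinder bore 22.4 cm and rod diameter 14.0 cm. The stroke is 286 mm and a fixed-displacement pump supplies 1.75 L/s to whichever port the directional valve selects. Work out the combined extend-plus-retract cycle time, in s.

Cap-side area A_cap = π/4 × (22.4 cm)² = 394.1 cm^2
Rod-side annular area A_ann = π/4 × (22.4² − 14.0²) = 240.1 cm^2
t_ext = A_cap·L/Q = 6.440 s
t_ret = A_ann·L/Q = 3.925 s
t_cycle = t_ext + t_ret

t ≈ 10.4 s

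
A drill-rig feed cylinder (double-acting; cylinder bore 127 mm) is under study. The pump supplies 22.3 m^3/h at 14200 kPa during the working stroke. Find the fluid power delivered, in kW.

W ≈ 88.0 kW

Hydraulic power = P × Q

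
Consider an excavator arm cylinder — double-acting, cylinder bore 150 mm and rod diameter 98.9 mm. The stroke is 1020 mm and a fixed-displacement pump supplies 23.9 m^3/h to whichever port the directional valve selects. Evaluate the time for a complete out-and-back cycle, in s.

Cap-side area A_cap = π/4 × (150 mm)² = 17670 mm^2
Rod-side annular area A_ann = π/4 × (150² − 98.9²) = 9989 mm^2
t_ext = A_cap·L/Q = 2.715 s
t_ret = A_ann·L/Q = 1.535 s
t_cycle = t_ext + t_ret

t ≈ 4.25 s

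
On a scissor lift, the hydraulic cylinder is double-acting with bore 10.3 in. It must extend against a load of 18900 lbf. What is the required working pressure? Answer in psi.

Cap-side area A_cap = π/4 × (10.3 in)² = 83.32 in^2
P = F / A = 18900 lbf / A

P ≈ 227 psi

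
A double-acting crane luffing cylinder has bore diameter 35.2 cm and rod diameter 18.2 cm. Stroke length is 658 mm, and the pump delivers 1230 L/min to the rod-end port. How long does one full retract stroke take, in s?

Rod-side annular area A_ann = π/4 × (35.2² − 18.2²) = 713.0 cm^2
Swept volume V = A × L; t = V / Q = A·L / Q

t ≈ 2.29 s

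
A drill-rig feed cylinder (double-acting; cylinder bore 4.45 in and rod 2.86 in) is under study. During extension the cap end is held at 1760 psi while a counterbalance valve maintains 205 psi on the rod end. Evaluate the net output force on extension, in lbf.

Cap-side area A_cap = π/4 × (4.45 in)² = 15.55 in^2
Rod-side annular area A_ann = π/4 × (4.45² − 2.86²) = 9.129 in^2
Net thrust = P_cap·A_cap − P_rod·A_ann = 27370 lbf − 1871 lbf

F ≈ 25500 lbf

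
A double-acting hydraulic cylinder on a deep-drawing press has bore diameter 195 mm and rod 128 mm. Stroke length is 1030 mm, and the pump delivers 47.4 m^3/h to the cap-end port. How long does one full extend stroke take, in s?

t ≈ 2.34 s

Cap-side area A_cap = π/4 × (195 mm)² = 29860 mm^2
Swept volume V = A × L; t = V / Q = A·L / Q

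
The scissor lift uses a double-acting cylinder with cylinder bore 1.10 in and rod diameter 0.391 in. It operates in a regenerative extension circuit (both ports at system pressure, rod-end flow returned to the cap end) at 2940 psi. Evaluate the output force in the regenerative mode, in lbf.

F ≈ 353 lbf

With equal pressure on both faces, forces on the annular region cancel; the net push is pressure × rod cross-section.
Rod cross-section A_rod = π/4 × (0.391 in)² = 0.1201 in^2
F = P × A_rod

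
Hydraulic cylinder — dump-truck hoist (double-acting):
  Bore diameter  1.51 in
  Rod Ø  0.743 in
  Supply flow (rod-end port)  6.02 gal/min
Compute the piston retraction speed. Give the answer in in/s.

v ≈ 17.1 in/s

Rod-side annular area A_ann = π/4 × (1.51² − 0.743²) = 1.357 in^2
Flow into the rod-end port fills the annular volume.
v = Q / A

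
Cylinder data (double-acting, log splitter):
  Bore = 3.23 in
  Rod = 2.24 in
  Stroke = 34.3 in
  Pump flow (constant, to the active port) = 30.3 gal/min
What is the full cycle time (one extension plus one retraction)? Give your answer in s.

Cap-side area A_cap = π/4 × (3.23 in)² = 8.194 in^2
Rod-side annular area A_ann = π/4 × (3.23² − 2.24²) = 4.253 in^2
t_ext = A_cap·L/Q = 2.409 s
t_ret = A_ann·L/Q = 1.251 s
t_cycle = t_ext + t_ret

t ≈ 3.66 s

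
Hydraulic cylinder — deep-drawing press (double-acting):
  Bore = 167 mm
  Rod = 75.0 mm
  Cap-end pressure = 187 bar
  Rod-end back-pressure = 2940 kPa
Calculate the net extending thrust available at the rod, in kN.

F ≈ 358 kN

Cap-side area A_cap = π/4 × (167 mm)² = 21900 mm^2
Rod-side annular area A_ann = π/4 × (167² − 75.0²) = 17490 mm^2
Net thrust = P_cap·A_cap − P_rod·A_ann = 409.6 kN − 51.41 kN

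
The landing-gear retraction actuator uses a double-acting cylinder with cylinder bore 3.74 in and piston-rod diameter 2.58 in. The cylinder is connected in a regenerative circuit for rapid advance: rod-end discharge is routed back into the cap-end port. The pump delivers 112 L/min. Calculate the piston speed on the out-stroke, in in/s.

In regeneration the rod-end outflow joins the pump flow into the cap end, so the net volume the pump must supply per unit advance equals the rod cross-section area.
Rod cross-section A_rod = π/4 × (2.58 in)² = 5.228 in^2
v = Q_pump / A_rod

v ≈ 21.8 in/s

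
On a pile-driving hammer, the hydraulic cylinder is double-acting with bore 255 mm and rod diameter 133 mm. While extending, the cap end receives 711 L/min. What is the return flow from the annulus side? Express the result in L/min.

Q_out ≈ 518 L/min

Cap-side area A_cap = π/4 × (255 mm)² = 51070 mm^2
Rod-side annular area A_ann = π/4 × (255² − 133²) = 37180 mm^2
Piston speed v = Q_in/A_cap; rod-end outflow Q_out = v × A_ann = Q_in × A_ann/A_cap.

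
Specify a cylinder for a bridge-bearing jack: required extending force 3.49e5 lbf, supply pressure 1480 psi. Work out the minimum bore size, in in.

Extension force acts on the full piston face: F = P × (π/4)D².
D = √(4F / (πP)) = √(4 × 3.49e5 lbf / (π × 1480 psi))

D ≈ 17.3 in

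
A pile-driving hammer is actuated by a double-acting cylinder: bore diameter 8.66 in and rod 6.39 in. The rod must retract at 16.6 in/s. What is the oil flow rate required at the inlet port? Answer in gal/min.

Rod-side annular area A_ann = π/4 × (8.66² − 6.39²) = 26.83 in^2
Q = A × v

Q ≈ 116 gal/min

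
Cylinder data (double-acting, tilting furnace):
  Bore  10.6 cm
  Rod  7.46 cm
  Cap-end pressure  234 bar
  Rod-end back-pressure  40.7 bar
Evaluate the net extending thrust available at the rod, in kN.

Cap-side area A_cap = π/4 × (10.6 cm)² = 88.25 cm^2
Rod-side annular area A_ann = π/4 × (10.6² − 7.46²) = 44.54 cm^2
Net thrust = P_cap·A_cap − P_rod·A_ann = 206.5 kN − 18.13 kN

F ≈ 188 kN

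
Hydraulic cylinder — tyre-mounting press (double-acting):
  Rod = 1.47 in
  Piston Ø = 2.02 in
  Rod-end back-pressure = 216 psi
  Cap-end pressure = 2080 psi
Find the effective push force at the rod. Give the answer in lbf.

F ≈ 6340 lbf

Cap-side area A_cap = π/4 × (2.02 in)² = 3.205 in^2
Rod-side annular area A_ann = π/4 × (2.02² − 1.47²) = 1.508 in^2
Net thrust = P_cap·A_cap − P_rod·A_ann = 6666 lbf − 325.6 lbf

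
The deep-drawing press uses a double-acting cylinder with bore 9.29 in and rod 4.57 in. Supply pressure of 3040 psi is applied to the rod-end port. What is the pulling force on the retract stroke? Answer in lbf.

Rod-side annular area A_ann = π/4 × (9.29² − 4.57²) = 51.38 in^2
On retraction the pressure acts on the annular area (bore minus rod).
F = P × A_ann

F ≈ 1.56e5 lbf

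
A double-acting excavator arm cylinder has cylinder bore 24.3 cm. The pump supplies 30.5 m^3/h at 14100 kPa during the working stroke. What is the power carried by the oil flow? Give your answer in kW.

W ≈ 119 kW

Hydraulic power = P × Q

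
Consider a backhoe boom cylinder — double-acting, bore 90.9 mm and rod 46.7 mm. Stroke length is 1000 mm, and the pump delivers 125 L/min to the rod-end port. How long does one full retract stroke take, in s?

Rod-side annular area A_ann = π/4 × (90.9² − 46.7²) = 4777 mm^2
Swept volume V = A × L; t = V / Q = A·L / Q

t ≈ 2.29 s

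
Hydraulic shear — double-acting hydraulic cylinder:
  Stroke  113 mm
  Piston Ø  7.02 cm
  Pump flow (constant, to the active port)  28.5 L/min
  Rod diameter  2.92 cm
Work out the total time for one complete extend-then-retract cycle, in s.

Cap-side area A_cap = π/4 × (7.02 cm)² = 38.70 cm^2
Rod-side annular area A_ann = π/4 × (7.02² − 2.92²) = 32.01 cm^2
t_ext = A_cap·L/Q = 0.9208 s
t_ret = A_ann·L/Q = 0.7615 s
t_cycle = t_ext + t_ret

t ≈ 1.68 s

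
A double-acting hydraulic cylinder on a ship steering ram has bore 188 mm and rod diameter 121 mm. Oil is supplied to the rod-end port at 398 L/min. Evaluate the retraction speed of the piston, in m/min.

Rod-side annular area A_ann = π/4 × (188² − 121²) = 16260 mm^2
Flow into the rod-end port fills the annular volume.
v = Q / A

v ≈ 24.5 m/min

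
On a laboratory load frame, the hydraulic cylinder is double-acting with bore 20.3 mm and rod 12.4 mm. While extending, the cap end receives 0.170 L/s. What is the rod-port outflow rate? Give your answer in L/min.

Q_out ≈ 6.39 L/min

Cap-side area A_cap = π/4 × (20.3 mm)² = 323.7 mm^2
Rod-side annular area A_ann = π/4 × (20.3² − 12.4²) = 202.9 mm^2
Piston speed v = Q_in/A_cap; rod-end outflow Q_out = v × A_ann = Q_in × A_ann/A_cap.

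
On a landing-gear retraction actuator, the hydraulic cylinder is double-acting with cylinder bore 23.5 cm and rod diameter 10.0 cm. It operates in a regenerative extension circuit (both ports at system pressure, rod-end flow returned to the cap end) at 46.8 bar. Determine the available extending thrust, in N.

With equal pressure on both faces, forces on the annular region cancel; the net push is pressure × rod cross-section.
Rod cross-section A_rod = π/4 × (10.0 cm)² = 78.54 cm^2
F = P × A_rod

F ≈ 36800 N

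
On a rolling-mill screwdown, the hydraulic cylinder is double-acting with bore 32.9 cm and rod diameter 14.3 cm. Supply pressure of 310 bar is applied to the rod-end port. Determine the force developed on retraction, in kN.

F ≈ 2140 kN

Rod-side annular area A_ann = π/4 × (32.9² − 14.3²) = 689.5 cm^2
On retraction the pressure acts on the annular area (bore minus rod).
F = P × A_ann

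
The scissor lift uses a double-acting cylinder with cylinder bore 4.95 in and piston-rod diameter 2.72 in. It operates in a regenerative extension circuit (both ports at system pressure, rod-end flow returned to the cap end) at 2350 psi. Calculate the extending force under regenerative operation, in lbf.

With equal pressure on both faces, forces on the annular region cancel; the net push is pressure × rod cross-section.
Rod cross-section A_rod = π/4 × (2.72 in)² = 5.811 in^2
F = P × A_rod

F ≈ 13700 lbf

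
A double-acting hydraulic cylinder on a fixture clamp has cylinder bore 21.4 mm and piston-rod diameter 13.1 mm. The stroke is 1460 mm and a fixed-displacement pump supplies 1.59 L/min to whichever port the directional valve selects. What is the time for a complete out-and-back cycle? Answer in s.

Cap-side area A_cap = π/4 × (21.4 mm)² = 359.7 mm^2
Rod-side annular area A_ann = π/4 × (21.4² − 13.1²) = 224.9 mm^2
t_ext = A_cap·L/Q = 19.82 s
t_ret = A_ann·L/Q = 12.39 s
t_cycle = t_ext + t_ret

t ≈ 32.2 s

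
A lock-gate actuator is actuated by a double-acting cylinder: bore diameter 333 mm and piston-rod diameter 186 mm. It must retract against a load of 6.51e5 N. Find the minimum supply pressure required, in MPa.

P ≈ 10.9 MPa

Rod-side annular area A_ann = π/4 × (333² − 186²) = 59920 mm^2
Retraction: pressure acts on the annular area.
P = F / A = 6.51e5 N / A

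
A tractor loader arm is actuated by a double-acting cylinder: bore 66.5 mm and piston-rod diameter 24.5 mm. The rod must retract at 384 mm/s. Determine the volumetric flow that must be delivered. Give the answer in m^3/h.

Q ≈ 4.15 m^3/h

Rod-side annular area A_ann = π/4 × (66.5² − 24.5²) = 3002 mm^2
Q = A × v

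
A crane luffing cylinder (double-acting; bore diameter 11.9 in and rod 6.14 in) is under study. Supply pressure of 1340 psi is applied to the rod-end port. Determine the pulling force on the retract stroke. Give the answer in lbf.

F ≈ 1.09e5 lbf

Rod-side annular area A_ann = π/4 × (11.9² − 6.14²) = 81.61 in^2
On retraction the pressure acts on the annular area (bore minus rod).
F = P × A_ann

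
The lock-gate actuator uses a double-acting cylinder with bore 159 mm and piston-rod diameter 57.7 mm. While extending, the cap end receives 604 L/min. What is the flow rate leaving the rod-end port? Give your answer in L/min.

Cap-side area A_cap = π/4 × (159 mm)² = 19860 mm^2
Rod-side annular area A_ann = π/4 × (159² − 57.7²) = 17240 mm^2
Piston speed v = Q_in/A_cap; rod-end outflow Q_out = v × A_ann = Q_in × A_ann/A_cap.

Q_out ≈ 524 L/min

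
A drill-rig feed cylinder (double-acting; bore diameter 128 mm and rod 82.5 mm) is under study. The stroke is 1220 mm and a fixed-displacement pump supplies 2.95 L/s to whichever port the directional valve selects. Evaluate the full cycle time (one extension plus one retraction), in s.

t ≈ 8.43 s

Cap-side area A_cap = π/4 × (128 mm)² = 12870 mm^2
Rod-side annular area A_ann = π/4 × (128² − 82.5²) = 7522 mm^2
t_ext = A_cap·L/Q = 5.322 s
t_ret = A_ann·L/Q = 3.111 s
t_cycle = t_ext + t_ret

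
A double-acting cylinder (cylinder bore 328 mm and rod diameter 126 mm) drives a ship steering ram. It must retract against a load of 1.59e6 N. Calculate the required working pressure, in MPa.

Rod-side annular area A_ann = π/4 × (328² − 126²) = 72030 mm^2
Retraction: pressure acts on the annular area.
P = F / A = 1.59e6 N / A

P ≈ 22.1 MPa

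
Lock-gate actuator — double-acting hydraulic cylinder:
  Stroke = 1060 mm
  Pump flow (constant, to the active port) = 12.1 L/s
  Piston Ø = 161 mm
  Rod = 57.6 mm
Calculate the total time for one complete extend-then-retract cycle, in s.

t ≈ 3.34 s

Cap-side area A_cap = π/4 × (161 mm)² = 20360 mm^2
Rod-side annular area A_ann = π/4 × (161² − 57.6²) = 17750 mm^2
t_ext = A_cap·L/Q = 1.783 s
t_ret = A_ann·L/Q = 1.555 s
t_cycle = t_ext + t_ret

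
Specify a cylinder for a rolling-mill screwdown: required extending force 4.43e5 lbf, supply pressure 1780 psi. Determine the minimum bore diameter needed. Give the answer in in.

D ≈ 17.8 in

Extension force acts on the full piston face: F = P × (π/4)D².
D = √(4F / (πP)) = √(4 × 4.43e5 lbf / (π × 1780 psi))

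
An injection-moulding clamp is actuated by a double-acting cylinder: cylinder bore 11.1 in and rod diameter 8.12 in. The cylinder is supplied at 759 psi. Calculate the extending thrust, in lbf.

F ≈ 73400 lbf

Cap-side area A_cap = π/4 × (11.1 in)² = 96.77 in^2
F = P × A_cap = 759 psi × A_cap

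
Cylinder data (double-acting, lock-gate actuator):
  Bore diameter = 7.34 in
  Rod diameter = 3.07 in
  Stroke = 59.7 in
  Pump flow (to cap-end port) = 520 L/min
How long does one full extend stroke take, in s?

Cap-side area A_cap = π/4 × (7.34 in)² = 42.31 in^2
Swept volume V = A × L; t = V / Q = A·L / Q

t ≈ 4.78 s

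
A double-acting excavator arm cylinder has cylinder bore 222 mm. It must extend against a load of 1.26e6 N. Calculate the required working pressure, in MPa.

P ≈ 32.6 MPa

Cap-side area A_cap = π/4 × (222 mm)² = 38710 mm^2
P = F / A = 1.26e6 N / A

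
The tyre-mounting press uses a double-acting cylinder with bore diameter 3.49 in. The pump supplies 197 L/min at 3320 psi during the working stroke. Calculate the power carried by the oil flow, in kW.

W ≈ 75.2 kW

Hydraulic power = P × Q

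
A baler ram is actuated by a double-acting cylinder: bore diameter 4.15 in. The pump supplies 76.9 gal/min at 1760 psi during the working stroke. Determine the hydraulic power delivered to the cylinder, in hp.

Hydraulic power = P × Q

W ≈ 79.0 hp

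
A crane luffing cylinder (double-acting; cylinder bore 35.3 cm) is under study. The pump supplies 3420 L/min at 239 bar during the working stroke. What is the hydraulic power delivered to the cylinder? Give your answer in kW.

Hydraulic power = P × Q

W ≈ 1360 kW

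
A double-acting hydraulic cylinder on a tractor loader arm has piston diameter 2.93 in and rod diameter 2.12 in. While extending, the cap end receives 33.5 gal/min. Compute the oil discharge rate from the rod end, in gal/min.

Q_out ≈ 16.0 gal/min

Cap-side area A_cap = π/4 × (2.93 in)² = 6.743 in^2
Rod-side annular area A_ann = π/4 × (2.93² − 2.12²) = 3.213 in^2
Piston speed v = Q_in/A_cap; rod-end outflow Q_out = v × A_ann = Q_in × A_ann/A_cap.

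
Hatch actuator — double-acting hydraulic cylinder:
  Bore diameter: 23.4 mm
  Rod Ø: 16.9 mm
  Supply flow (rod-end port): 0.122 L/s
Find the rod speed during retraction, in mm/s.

v ≈ 593 mm/s

Rod-side annular area A_ann = π/4 × (23.4² − 16.9²) = 205.7 mm^2
Flow into the rod-end port fills the annular volume.
v = Q / A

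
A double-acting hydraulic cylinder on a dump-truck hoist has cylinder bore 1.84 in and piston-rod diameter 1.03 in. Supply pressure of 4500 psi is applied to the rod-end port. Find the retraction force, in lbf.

F ≈ 8220 lbf

Rod-side annular area A_ann = π/4 × (1.84² − 1.03²) = 1.826 in^2
On retraction the pressure acts on the annular area (bore minus rod).
F = P × A_ann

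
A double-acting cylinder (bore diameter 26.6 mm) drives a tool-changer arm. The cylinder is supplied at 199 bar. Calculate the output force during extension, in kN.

F ≈ 11.1 kN

Cap-side area A_cap = π/4 × (26.6 mm)² = 555.7 mm^2
F = P × A_cap = 199 bar × A_cap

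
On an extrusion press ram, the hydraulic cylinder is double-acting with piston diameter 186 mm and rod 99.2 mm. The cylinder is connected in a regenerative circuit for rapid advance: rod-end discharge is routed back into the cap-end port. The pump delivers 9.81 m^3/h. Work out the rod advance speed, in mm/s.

v ≈ 353 mm/s

In regeneration the rod-end outflow joins the pump flow into the cap end, so the net volume the pump must supply per unit advance equals the rod cross-section area.
Rod cross-section A_rod = π/4 × (99.2 mm)² = 7729 mm^2
v = Q_pump / A_rod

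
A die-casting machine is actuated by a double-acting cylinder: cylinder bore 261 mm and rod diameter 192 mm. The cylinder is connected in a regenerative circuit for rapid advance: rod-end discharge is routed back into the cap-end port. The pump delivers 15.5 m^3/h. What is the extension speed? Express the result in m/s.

In regeneration the rod-end outflow joins the pump flow into the cap end, so the net volume the pump must supply per unit advance equals the rod cross-section area.
Rod cross-section A_rod = π/4 × (192 mm)² = 28950 mm^2
v = Q_pump / A_rod

v ≈ 0.149 m/s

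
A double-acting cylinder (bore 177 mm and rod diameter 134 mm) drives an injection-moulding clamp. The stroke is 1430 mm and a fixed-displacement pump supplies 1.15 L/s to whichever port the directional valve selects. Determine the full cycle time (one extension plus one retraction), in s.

Cap-side area A_cap = π/4 × (177 mm)² = 24610 mm^2
Rod-side annular area A_ann = π/4 × (177² − 134²) = 10500 mm^2
t_ext = A_cap·L/Q = 30.60 s
t_ret = A_ann·L/Q = 13.06 s
t_cycle = t_ext + t_ret

t ≈ 43.7 s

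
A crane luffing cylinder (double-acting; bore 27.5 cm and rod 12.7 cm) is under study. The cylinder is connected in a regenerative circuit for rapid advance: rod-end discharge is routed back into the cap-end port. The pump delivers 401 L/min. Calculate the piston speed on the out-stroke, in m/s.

In regeneration the rod-end outflow joins the pump flow into the cap end, so the net volume the pump must supply per unit advance equals the rod cross-section area.
Rod cross-section A_rod = π/4 × (12.7 cm)² = 126.7 cm^2
v = Q_pump / A_rod

v ≈ 0.528 m/s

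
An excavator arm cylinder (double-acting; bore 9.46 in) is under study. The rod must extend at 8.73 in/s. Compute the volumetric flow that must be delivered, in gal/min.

Cap-side area A_cap = π/4 × (9.46 in)² = 70.29 in^2
Q = A × v

Q ≈ 159 gal/min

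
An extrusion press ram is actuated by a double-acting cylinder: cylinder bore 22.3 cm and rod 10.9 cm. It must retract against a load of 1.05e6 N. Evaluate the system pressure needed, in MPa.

P ≈ 35.3 MPa

Rod-side annular area A_ann = π/4 × (22.3² − 10.9²) = 297.3 cm^2
Retraction: pressure acts on the annular area.
P = F / A = 1.05e6 N / A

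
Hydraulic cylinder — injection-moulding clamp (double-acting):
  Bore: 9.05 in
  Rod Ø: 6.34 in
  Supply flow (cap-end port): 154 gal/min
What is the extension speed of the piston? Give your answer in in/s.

Cap-side area A_cap = π/4 × (9.05 in)² = 64.33 in^2
v = Q / A

v ≈ 9.22 in/s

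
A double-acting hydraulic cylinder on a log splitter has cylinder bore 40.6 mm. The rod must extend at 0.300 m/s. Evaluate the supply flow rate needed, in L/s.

Cap-side area A_cap = π/4 × (40.6 mm)² = 1295 mm^2
Q = A × v

Q ≈ 0.388 L/s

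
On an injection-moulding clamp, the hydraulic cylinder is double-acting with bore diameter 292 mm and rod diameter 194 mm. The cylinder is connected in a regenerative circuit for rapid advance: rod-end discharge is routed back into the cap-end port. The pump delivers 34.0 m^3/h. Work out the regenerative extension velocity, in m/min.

In regeneration the rod-end outflow joins the pump flow into the cap end, so the net volume the pump must supply per unit advance equals the rod cross-section area.
Rod cross-section A_rod = π/4 × (194 mm)² = 29560 mm^2
v = Q_pump / A_rod

v ≈ 19.2 m/min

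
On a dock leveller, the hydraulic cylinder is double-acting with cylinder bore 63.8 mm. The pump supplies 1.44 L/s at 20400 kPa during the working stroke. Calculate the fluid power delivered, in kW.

W ≈ 29.4 kW

Hydraulic power = P × Q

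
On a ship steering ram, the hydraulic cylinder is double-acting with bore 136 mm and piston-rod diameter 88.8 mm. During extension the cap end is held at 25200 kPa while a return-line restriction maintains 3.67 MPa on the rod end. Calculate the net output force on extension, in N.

F ≈ 3.35e5 N

Cap-side area A_cap = π/4 × (136 mm)² = 14530 mm^2
Rod-side annular area A_ann = π/4 × (136² − 88.8²) = 8334 mm^2
Net thrust = P_cap·A_cap − P_rod·A_ann = 3.661e5 N − 30580 N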